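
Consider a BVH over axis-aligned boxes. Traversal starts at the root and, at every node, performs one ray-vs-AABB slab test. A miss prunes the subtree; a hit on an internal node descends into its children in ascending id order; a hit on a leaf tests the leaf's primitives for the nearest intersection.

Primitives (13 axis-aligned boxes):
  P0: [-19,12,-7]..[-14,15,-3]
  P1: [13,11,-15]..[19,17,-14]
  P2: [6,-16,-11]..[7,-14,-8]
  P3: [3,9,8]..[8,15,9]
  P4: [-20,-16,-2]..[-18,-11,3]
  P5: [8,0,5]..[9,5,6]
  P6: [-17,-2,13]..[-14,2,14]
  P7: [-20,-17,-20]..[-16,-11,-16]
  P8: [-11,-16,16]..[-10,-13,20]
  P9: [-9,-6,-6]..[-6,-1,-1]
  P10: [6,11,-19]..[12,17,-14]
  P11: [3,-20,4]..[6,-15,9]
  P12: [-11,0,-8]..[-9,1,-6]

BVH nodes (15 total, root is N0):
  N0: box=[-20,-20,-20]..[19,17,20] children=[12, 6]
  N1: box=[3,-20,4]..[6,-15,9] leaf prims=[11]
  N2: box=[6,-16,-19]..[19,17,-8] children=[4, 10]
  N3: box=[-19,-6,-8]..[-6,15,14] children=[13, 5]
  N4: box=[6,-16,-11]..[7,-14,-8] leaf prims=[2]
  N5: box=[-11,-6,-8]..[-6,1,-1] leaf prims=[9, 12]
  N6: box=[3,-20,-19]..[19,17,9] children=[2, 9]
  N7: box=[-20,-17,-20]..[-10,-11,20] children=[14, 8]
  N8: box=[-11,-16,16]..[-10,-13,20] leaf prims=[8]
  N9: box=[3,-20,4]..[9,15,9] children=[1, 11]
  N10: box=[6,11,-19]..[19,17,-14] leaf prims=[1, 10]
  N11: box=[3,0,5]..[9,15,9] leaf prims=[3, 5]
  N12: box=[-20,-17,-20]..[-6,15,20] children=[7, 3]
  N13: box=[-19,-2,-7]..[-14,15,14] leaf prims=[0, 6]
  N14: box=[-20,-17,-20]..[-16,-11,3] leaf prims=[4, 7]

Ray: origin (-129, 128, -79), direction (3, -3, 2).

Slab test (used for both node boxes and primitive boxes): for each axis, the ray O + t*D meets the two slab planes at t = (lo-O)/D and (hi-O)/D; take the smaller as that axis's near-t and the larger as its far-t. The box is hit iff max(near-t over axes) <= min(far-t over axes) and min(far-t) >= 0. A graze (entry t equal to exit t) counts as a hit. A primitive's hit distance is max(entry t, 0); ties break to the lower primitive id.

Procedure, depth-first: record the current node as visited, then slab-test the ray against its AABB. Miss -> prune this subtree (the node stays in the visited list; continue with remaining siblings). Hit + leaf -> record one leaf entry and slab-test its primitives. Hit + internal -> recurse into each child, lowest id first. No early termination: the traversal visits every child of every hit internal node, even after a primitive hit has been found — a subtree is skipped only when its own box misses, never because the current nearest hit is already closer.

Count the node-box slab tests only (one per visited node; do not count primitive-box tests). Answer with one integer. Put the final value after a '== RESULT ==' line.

Trace the traversal:
N0 x:[109/3,148/3] y:[37,148/3] z:[59/2,99/2] -> hit [37,148/3], descend [6, 12]
  N6 x:[44,148/3] y:[37,148/3] z:[30,44] -> hit [44,44], descend [2, 9]
    N2 x:[45,148/3] y:[37,48] z:[30,71/2] -> miss, prune
    N9 x:[44,46] y:[113/3,148/3] z:[83/2,44] -> hit [44,44], descend [1, 11]
      N1 x:[44,45] y:[143/3,148/3] z:[83/2,44] -> miss, prune
      N11 x:[44,46] y:[113/3,128/3] z:[42,44] -> miss, prune
  N12 x:[109/3,41] y:[113/3,145/3] z:[59/2,99/2] -> hit [113/3,41], descend [3, 7]
    N3 x:[110/3,41] y:[113/3,134/3] z:[71/2,93/2] -> hit [113/3,41], descend [5, 13]
      N5 x:[118/3,41] y:[127/3,134/3] z:[71/2,39] -> miss, prune
      N13 x:[110/3,115/3] y:[113/3,130/3] z:[36,93/2] -> hit [113/3,115/3] leaf, test {P0@t=113/3, P6(miss)}
    N7 x:[109/3,119/3] y:[139/3,145/3] z:[59/2,99/2] -> miss, prune

Visited [0, 6, 2, 9, 1, 11, 12, 3, 5, 13, 7]. Tests: 11 box, 1 leaf. Nearest: P0.

== RESULT ==
11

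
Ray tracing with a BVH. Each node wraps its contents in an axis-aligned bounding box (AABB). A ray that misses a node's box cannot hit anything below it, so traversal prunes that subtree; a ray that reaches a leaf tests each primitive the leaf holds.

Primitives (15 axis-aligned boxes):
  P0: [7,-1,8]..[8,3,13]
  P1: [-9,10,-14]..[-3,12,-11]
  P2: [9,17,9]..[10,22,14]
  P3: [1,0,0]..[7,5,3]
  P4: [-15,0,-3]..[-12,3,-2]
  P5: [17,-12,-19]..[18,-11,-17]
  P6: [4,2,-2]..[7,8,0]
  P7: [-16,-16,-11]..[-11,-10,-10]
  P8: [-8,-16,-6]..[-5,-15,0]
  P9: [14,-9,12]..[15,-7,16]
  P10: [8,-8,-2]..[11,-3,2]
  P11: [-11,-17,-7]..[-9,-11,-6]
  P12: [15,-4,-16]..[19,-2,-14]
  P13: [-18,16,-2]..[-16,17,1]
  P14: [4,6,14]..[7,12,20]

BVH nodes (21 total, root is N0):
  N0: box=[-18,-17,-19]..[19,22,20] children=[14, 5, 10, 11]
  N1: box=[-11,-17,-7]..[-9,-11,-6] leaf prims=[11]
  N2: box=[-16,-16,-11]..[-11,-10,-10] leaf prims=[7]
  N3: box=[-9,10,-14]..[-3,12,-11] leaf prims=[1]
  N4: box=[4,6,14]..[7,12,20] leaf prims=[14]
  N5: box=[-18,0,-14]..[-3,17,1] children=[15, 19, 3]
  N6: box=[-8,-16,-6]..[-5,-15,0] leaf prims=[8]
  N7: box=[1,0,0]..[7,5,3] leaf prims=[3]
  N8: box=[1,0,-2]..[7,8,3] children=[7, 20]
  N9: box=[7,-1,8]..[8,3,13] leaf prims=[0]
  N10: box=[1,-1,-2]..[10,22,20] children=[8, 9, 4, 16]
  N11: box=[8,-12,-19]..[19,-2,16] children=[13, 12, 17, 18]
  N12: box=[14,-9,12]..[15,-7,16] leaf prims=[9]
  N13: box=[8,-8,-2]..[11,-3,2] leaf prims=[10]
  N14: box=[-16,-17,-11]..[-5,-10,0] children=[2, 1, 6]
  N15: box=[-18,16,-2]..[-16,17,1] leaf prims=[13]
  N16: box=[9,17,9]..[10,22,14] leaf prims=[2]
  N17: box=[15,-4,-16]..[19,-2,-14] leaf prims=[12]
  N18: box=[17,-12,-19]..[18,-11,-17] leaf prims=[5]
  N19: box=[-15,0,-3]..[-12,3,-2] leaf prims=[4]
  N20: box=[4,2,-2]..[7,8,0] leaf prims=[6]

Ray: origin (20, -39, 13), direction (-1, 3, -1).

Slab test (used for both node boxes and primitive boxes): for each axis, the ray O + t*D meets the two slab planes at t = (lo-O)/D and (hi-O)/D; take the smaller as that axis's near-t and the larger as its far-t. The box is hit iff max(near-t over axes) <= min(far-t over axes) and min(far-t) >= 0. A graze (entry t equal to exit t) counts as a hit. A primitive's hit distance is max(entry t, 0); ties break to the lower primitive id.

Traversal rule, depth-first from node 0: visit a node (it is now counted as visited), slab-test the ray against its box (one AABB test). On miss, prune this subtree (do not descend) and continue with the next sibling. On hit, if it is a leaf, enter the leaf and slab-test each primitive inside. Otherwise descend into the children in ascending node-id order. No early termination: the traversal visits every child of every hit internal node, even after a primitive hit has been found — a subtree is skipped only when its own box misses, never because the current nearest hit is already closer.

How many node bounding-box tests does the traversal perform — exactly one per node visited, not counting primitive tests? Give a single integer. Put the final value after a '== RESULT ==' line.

Trace the traversal:
N0 x:[1,38] y:[22/3,61/3] z:[-7,32] -> hit [22/3,61/3], descend [5, 10, 11, 14]
  N5 x:[23,38] y:[13,56/3] z:[12,27] -> miss, prune
  N10 x:[10,19] y:[38/3,61/3] z:[-7,15] -> hit [38/3,15], descend [4, 8, 9, 16]
    N4 x:[13,16] y:[15,17] z:[-7,-1] -> miss, prune
    N8 x:[13,19] y:[13,47/3] z:[10,15] -> hit [13,15], descend [7, 20]
      N7 x:[13,19] y:[13,44/3] z:[10,13] -> hit [13,13] leaf, test {P3@t=13}
      N20 x:[13,16] y:[41/3,47/3] z:[13,15] -> hit [41/3,15] leaf, test {P6@t=41/3}
    N9 x:[12,13] y:[38/3,14] z:[0,5] -> miss, prune
    N16 x:[10,11] y:[56/3,61/3] z:[-1,4] -> miss, prune
  N11 x:[1,12] y:[9,37/3] z:[-3,32] -> hit [9,12], descend [12, 13, 17, 18]
    N12 x:[5,6] y:[10,32/3] z:[-3,1] -> miss, prune
    N13 x:[9,12] y:[31/3,12] z:[11,15] -> hit [11,12] leaf, test {P10@t=11}
    N17 x:[1,5] y:[35/3,37/3] z:[27,29] -> miss, prune
    N18 x:[2,3] y:[9,28/3] z:[30,32] -> miss, prune
  N14 x:[25,36] y:[22/3,29/3] z:[13,24] -> miss, prune

order=[0, 5, 10, 4, 8, 7, 20, 9, 16, 11, 12, 13, 17, 18, 14]  |boxes|=15  |leaves|=3  hit=P10

== RESULT ==
15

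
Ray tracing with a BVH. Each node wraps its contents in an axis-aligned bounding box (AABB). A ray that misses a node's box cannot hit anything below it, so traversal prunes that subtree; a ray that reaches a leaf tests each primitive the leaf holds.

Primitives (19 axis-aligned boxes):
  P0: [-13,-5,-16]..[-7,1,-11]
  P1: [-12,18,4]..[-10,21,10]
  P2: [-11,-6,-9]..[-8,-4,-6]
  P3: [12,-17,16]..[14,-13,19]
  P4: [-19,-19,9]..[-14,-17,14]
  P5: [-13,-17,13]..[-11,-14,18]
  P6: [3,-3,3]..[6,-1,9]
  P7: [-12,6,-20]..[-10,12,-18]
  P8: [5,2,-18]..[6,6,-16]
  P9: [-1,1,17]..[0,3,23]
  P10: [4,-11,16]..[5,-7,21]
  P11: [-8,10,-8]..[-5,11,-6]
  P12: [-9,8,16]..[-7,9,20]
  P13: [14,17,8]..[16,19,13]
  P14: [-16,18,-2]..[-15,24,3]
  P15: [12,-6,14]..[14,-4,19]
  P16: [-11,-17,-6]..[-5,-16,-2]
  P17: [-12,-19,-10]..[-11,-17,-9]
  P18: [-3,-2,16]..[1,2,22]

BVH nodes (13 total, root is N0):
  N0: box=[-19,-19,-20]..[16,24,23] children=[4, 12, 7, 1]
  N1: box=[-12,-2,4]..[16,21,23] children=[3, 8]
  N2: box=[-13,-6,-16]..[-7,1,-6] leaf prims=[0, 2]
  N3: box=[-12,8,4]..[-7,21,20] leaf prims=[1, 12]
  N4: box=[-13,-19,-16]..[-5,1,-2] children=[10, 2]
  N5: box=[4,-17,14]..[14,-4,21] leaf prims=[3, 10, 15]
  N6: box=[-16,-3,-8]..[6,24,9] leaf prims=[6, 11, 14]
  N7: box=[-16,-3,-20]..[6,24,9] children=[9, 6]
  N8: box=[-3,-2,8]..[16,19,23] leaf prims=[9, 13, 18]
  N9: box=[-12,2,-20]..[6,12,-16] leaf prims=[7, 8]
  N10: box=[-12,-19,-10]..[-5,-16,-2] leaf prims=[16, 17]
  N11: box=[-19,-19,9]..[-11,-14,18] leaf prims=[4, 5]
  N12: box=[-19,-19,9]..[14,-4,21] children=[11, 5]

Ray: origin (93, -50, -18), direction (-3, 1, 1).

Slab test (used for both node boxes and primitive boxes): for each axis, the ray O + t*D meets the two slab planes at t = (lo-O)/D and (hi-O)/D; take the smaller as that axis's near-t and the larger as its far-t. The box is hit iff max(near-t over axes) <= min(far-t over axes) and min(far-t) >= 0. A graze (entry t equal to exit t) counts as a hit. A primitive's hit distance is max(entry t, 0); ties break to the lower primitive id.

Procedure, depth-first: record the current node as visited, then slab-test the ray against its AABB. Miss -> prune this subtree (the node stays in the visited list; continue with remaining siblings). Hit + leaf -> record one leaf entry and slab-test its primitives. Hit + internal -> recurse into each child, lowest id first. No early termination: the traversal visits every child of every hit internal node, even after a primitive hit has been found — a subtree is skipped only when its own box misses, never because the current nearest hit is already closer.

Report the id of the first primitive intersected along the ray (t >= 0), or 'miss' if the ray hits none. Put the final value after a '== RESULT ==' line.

Traverse from the root:
N0 x:[77/3,112/3] y:[31,74] z:[-2,41] -> hit [31,112/3], descend [1, 4, 7, 12]
  N1 x:[77/3,35] y:[48,71] z:[22,41] -> miss, prune
  N4 x:[98/3,106/3] y:[31,51] z:[2,16] -> miss, prune
  N7 x:[29,109/3] y:[47,74] z:[-2,27] -> miss, prune
  N12 x:[79/3,112/3] y:[31,46] z:[27,39] -> hit [31,112/3], descend [5, 11]
    N5 x:[79/3,89/3] y:[33,46] z:[32,39] -> miss, prune
    N11 x:[104/3,112/3] y:[31,36] z:[27,36] -> hit [104/3,36] leaf, test {P4(miss), P5@t=104/3}

7 AABB tests over nodes [0, 1, 4, 7, 12, 5, 11]; 1 leaf entered; closest P5.

== RESULT ==
5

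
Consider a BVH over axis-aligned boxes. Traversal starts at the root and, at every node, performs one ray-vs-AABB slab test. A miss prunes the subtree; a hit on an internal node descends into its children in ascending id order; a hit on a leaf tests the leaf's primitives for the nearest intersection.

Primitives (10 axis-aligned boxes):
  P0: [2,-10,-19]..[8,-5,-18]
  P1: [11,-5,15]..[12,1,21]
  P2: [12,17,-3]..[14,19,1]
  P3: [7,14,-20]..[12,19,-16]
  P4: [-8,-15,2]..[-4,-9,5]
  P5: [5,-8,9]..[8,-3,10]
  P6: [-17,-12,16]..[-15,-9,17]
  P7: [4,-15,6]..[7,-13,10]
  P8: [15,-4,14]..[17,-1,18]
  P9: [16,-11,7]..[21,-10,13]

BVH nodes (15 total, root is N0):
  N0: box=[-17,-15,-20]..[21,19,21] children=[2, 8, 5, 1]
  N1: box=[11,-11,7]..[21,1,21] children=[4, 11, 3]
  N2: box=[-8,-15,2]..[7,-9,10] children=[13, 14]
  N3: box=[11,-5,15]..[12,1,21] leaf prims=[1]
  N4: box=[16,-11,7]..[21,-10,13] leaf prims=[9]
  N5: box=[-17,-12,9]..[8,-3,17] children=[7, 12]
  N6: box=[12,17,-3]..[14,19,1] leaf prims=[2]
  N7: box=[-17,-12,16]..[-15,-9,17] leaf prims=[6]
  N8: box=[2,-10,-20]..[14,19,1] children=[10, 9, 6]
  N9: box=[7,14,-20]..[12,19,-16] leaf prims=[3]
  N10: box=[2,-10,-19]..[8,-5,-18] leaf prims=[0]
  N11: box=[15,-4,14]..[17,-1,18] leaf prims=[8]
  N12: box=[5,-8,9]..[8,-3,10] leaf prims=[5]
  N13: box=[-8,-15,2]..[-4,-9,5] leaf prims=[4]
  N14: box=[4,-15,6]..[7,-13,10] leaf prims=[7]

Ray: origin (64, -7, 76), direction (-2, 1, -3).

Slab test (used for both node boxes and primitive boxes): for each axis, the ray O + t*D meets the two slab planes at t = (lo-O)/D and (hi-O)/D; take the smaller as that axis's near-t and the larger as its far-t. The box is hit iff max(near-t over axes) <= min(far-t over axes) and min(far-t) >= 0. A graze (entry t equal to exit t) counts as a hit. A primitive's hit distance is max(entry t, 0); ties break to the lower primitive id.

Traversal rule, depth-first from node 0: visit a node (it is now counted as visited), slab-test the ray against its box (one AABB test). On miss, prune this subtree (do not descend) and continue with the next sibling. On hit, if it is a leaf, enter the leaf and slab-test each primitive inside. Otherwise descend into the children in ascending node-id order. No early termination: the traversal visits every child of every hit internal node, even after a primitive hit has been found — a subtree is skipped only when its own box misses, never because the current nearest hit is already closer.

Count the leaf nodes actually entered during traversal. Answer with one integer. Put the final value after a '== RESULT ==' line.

Traverse from the root:
N0 x:[43/2,81/2] y:[-8,26] z:[55/3,32] -> hit [43/2,26], descend [1, 2, 5, 8]
  N1 x:[43/2,53/2] y:[-4,8] z:[55/3,23] -> miss, prune
  N2 x:[57/2,36] y:[-8,-2] z:[22,74/3] -> miss, prune
  N5 x:[28,81/2] y:[-5,4] z:[59/3,67/3] -> miss, prune
  N8 x:[25,31] y:[-3,26] z:[25,32] -> hit [25,26], descend [6, 9, 10]
    N6 x:[25,26] y:[24,26] z:[25,79/3] -> hit [25,26] leaf, test {P2@t=25}
    N9 x:[26,57/2] y:[21,26] z:[92/3,32] -> miss, prune
    N10 x:[28,31] y:[-3,2] z:[94/3,95/3] -> miss, prune

Visited [0, 1, 2, 5, 8, 6, 9, 10]. Tests: 8 box, 1 leaf. Nearest: P2.

== RESULT ==
1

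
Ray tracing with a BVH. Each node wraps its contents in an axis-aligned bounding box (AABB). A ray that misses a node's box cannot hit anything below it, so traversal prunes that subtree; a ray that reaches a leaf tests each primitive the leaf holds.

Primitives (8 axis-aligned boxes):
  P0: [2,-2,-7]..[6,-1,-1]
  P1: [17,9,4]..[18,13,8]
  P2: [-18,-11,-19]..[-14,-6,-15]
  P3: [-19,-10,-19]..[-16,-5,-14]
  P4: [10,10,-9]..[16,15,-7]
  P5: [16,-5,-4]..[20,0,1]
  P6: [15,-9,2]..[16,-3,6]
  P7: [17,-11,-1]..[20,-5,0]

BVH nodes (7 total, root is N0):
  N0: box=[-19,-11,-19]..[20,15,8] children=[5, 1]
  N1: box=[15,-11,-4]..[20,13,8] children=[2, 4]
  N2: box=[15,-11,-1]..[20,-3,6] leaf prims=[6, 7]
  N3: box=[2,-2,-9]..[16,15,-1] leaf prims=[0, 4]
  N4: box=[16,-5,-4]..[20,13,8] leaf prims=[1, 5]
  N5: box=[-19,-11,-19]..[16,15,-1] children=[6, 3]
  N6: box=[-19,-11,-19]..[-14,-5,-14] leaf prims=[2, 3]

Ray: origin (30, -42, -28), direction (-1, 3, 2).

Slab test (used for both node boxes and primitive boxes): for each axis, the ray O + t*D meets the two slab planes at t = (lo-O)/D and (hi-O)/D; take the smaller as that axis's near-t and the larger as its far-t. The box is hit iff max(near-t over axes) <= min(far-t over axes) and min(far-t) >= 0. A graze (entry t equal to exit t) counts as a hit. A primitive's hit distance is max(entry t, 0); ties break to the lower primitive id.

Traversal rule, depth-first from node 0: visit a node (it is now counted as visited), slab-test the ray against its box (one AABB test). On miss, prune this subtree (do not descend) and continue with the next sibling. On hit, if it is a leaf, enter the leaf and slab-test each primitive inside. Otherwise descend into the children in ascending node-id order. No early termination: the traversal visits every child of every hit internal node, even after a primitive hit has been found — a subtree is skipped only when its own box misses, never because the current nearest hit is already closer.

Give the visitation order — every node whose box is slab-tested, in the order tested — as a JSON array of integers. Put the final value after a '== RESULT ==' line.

Trace the traversal:
N0 x:[10,49] y:[31/3,19] z:[9/2,18] -> hit [31/3,18], descend [1, 5]
  N1 x:[10,15] y:[31/3,55/3] z:[12,18] -> hit [12,15], descend [2, 4]
    N2 x:[10,15] y:[31/3,13] z:[27/2,17] -> miss, prune
    N4 x:[10,14] y:[37/3,55/3] z:[12,18] -> hit [37/3,14] leaf, test {P1(miss), P5@t=37/3}
  N5 x:[14,49] y:[31/3,19] z:[9/2,27/2] -> miss, prune

5 AABB tests over nodes [0, 1, 2, 4, 5]; 1 leaf entered; closest P5.

== RESULT ==
[0, 1, 2, 4, 5]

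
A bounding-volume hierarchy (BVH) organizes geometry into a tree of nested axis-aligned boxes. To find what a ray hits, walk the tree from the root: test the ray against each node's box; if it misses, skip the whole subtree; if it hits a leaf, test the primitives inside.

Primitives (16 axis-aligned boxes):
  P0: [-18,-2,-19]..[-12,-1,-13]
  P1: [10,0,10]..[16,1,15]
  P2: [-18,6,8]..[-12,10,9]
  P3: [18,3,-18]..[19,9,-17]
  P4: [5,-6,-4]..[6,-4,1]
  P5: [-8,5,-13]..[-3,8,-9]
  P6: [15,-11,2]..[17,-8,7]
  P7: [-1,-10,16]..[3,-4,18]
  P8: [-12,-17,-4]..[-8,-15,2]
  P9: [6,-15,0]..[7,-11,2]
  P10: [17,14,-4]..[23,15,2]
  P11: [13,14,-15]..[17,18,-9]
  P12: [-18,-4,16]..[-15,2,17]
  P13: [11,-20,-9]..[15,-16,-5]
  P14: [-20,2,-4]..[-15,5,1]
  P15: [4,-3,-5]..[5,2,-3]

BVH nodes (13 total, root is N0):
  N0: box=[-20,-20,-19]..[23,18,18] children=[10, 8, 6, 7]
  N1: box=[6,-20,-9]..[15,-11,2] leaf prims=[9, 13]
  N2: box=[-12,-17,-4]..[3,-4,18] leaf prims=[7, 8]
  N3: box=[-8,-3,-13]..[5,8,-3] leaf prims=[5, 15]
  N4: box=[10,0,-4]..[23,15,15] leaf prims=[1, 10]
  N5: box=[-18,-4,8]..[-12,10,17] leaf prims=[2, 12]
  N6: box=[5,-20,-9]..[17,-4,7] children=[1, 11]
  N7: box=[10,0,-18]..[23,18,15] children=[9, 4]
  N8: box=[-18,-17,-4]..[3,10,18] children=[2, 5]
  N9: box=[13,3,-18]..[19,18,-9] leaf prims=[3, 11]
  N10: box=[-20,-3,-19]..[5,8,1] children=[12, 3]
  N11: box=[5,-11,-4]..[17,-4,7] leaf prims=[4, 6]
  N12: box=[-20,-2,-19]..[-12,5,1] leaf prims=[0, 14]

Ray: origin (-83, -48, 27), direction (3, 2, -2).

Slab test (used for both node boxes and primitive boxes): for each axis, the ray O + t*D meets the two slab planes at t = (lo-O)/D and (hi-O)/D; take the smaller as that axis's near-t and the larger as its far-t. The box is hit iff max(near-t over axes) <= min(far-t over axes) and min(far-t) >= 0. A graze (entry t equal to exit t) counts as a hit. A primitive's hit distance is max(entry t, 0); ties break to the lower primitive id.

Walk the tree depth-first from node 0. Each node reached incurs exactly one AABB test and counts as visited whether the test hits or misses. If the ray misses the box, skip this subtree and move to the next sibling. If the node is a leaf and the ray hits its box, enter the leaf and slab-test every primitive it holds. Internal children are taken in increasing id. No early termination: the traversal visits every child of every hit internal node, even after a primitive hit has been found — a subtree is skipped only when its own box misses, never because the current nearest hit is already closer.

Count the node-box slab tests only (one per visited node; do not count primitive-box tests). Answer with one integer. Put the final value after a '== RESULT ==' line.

Traverse from the root:
N0 x:[21,106/3] y:[14,33] z:[9/2,23] -> hit [21,23], descend [6, 7, 8, 10]
  N6 x:[88/3,100/3] y:[14,22] z:[10,18] -> miss, prune
  N7 x:[31,106/3] y:[24,33] z:[6,45/2] -> miss, prune
  N8 x:[65/3,86/3] y:[31/2,29] z:[9/2,31/2] -> miss, prune
  N10 x:[21,88/3] y:[45/2,28] z:[13,23] -> hit [45/2,23], descend [3, 12]
    N3 x:[25,88/3] y:[45/2,28] z:[15,20] -> miss, prune
    N12 x:[21,71/3] y:[23,53/2] z:[13,23] -> hit [23,23] leaf, test {P0@t=23, P14(miss)}

7 AABB tests over nodes [0, 6, 7, 8, 10, 3, 12]; 1 leaf entered; closest P0.

== RESULT ==
7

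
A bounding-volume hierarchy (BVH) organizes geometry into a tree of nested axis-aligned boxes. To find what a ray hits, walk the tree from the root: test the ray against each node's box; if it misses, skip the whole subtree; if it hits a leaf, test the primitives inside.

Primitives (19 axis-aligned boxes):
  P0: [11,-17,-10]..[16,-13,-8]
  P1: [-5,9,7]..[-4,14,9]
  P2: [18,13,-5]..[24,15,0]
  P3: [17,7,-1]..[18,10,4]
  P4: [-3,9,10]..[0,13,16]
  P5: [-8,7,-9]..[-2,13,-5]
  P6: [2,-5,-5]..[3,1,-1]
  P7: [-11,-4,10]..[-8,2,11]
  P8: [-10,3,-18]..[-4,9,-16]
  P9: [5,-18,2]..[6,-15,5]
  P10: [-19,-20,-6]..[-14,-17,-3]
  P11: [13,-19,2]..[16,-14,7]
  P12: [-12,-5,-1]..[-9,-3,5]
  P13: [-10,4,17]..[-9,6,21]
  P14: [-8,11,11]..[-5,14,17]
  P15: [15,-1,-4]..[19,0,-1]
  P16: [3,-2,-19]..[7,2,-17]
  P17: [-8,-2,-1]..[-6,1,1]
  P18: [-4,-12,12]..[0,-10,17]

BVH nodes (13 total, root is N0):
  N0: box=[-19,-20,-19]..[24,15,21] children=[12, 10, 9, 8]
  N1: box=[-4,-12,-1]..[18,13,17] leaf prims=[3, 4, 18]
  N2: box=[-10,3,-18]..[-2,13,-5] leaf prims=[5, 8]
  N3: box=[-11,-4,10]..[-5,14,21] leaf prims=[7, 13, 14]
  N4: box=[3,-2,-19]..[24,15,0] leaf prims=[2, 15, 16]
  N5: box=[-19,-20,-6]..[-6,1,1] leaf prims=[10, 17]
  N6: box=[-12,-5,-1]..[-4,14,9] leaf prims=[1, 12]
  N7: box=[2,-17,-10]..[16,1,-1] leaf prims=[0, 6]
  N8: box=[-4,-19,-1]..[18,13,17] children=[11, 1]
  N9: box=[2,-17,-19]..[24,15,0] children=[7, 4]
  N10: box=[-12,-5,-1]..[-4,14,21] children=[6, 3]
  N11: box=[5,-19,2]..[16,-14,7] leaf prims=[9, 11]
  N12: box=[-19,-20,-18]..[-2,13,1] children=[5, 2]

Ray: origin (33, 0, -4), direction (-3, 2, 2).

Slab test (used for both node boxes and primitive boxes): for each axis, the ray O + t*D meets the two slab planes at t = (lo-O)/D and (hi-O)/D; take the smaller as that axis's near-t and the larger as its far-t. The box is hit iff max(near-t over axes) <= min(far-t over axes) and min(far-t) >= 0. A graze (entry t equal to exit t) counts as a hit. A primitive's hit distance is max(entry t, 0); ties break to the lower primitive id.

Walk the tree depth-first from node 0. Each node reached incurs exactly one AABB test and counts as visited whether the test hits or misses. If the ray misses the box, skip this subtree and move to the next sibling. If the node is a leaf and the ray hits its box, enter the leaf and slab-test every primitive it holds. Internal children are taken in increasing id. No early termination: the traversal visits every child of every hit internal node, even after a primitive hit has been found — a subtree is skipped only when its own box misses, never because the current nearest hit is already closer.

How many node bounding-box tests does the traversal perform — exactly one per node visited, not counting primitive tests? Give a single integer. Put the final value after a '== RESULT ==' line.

Traverse from the root:
N0 x:[3,52/3] y:[-10,15/2] z:[-15/2,25/2] -> hit [3,15/2], descend [8, 9, 10, 12]
  N8 x:[5,37/3] y:[-19/2,13/2] z:[3/2,21/2] -> hit [5,13/2], descend [1, 11]
    N1 x:[5,37/3] y:[-6,13/2] z:[3/2,21/2] -> hit [5,13/2] leaf, test {P3(miss), P4(miss), P18(miss)}
    N11 x:[17/3,28/3] y:[-19/2,-7] z:[3,11/2] -> miss, prune
  N9 x:[3,31/3] y:[-17/2,15/2] z:[-15/2,2] -> miss, prune
  N10 x:[37/3,15] y:[-5/2,7] z:[3/2,25/2] -> miss, prune
  N12 x:[35/3,52/3] y:[-10,13/2] z:[-7,5/2] -> miss, prune

order=[0, 8, 1, 11, 9, 10, 12]  |boxes|=7  |leaves|=1  hit=miss

== RESULT ==
7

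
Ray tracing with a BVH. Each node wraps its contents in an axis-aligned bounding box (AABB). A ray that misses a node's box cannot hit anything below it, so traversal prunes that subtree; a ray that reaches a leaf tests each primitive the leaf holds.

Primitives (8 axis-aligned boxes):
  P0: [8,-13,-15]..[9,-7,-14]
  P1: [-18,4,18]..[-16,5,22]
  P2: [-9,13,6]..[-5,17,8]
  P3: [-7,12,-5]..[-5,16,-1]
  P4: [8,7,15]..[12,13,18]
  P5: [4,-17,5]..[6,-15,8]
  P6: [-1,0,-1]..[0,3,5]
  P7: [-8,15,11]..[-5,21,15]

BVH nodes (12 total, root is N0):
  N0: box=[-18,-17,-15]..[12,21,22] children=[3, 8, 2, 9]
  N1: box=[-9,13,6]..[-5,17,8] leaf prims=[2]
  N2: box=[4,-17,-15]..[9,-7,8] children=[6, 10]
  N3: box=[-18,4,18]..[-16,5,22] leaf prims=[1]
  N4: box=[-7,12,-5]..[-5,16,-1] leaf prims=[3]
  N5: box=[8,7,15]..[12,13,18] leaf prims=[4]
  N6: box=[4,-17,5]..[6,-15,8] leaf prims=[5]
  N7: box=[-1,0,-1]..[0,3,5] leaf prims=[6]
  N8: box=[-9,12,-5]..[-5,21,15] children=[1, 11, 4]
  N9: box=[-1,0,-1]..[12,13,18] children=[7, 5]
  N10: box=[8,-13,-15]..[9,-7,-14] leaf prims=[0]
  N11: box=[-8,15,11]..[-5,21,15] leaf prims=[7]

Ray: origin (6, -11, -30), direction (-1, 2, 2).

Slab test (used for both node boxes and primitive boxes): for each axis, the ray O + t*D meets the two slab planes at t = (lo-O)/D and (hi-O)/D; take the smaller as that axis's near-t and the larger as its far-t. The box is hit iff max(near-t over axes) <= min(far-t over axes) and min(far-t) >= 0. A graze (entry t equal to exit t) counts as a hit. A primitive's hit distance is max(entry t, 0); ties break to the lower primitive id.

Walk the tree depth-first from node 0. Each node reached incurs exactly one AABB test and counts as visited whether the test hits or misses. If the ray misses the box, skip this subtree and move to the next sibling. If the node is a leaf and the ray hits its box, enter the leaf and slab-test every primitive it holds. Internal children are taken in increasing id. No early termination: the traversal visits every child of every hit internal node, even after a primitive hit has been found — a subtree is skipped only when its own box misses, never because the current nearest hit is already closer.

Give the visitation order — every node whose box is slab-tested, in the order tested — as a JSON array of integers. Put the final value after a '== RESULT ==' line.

Trace the traversal:
N0 x:[-6,24] y:[-3,16] z:[15/2,26] -> hit [15/2,16], descend [2, 3, 8, 9]
  N2 x:[-3,2] y:[-3,2] z:[15/2,19] -> miss, prune
  N3 x:[22,24] y:[15/2,8] z:[24,26] -> miss, prune
  N8 x:[11,15] y:[23/2,16] z:[25/2,45/2] -> hit [25/2,15], descend [1, 4, 11]
    N1 x:[11,15] y:[12,14] z:[18,19] -> miss, prune
    N4 x:[11,13] y:[23/2,27/2] z:[25/2,29/2] -> hit [25/2,13] leaf, test {P3@t=25/2}
    N11 x:[11,14] y:[13,16] z:[41/2,45/2] -> miss, prune
  N9 x:[-6,7] y:[11/2,12] z:[29/2,24] -> miss, prune

Visited [0, 2, 3, 8, 1, 4, 11, 9]. Tests: 8 box, 1 leaf. Nearest: P3.

== RESULT ==
[0, 2, 3, 8, 1, 4, 11, 9]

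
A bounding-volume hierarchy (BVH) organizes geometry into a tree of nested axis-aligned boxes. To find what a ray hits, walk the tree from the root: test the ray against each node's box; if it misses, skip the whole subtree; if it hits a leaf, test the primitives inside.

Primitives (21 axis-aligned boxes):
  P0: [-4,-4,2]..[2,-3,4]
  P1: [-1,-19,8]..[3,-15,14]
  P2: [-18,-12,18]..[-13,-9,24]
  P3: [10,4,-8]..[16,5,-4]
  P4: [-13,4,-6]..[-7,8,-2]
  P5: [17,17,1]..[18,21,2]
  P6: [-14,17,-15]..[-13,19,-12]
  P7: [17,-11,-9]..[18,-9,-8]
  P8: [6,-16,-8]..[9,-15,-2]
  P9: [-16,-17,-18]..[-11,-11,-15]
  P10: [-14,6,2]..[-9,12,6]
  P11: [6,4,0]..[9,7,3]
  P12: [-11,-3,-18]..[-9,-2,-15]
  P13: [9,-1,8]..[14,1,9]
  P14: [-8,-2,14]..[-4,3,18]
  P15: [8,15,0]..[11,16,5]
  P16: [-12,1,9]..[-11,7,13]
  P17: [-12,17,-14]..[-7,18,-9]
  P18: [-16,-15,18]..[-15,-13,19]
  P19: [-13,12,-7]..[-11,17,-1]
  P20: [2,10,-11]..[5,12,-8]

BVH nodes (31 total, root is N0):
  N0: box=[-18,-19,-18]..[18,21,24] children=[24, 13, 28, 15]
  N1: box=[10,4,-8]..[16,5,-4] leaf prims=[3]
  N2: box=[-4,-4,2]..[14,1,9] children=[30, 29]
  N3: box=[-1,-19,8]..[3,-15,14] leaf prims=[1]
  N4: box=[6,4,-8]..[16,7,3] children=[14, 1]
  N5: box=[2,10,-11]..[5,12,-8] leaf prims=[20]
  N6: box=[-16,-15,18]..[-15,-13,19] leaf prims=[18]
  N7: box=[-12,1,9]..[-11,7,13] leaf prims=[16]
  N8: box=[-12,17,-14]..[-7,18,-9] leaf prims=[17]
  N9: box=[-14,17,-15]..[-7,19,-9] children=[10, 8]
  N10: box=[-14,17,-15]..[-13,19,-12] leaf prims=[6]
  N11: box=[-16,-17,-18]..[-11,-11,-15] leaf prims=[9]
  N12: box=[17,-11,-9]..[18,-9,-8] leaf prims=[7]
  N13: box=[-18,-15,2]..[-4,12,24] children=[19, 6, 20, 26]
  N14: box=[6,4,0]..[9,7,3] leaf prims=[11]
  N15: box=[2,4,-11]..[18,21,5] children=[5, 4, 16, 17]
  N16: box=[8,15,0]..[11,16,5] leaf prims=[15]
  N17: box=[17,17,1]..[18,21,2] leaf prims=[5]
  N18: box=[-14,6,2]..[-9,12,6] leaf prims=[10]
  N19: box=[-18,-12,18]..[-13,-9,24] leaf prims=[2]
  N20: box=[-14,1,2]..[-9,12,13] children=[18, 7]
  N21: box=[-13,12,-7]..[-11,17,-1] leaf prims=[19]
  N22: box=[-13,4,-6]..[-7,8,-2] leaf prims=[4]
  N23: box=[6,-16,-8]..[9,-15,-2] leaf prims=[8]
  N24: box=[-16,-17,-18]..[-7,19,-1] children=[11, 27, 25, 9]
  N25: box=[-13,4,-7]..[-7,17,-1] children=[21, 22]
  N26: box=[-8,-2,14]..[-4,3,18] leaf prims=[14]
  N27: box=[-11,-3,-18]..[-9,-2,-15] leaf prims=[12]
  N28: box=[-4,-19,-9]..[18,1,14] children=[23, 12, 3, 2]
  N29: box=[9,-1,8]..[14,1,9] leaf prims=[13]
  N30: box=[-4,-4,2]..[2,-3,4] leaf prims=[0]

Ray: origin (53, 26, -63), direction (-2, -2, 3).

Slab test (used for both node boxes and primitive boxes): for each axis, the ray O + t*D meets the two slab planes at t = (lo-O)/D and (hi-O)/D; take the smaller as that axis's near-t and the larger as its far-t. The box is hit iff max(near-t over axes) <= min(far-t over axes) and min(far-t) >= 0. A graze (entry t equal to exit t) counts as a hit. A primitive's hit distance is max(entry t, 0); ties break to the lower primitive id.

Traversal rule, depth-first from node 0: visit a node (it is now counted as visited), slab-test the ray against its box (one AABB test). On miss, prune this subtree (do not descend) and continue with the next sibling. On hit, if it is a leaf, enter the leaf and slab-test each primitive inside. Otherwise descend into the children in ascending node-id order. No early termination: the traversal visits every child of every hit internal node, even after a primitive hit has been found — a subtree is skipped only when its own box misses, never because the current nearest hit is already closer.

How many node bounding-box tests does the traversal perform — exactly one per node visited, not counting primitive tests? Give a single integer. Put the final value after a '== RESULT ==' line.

Traverse from the root:
N0 x:[35/2,71/2] y:[5/2,45/2] z:[15,29] -> hit [35/2,45/2], descend [13, 15, 24, 28]
  N13 x:[57/2,71/2] y:[7,41/2] z:[65/3,29] -> miss, prune
  N15 x:[35/2,51/2] y:[5/2,11] z:[52/3,68/3] -> miss, prune
  N24 x:[30,69/2] y:[7/2,43/2] z:[15,62/3] -> miss, prune
  N28 x:[35/2,57/2] y:[25/2,45/2] z:[18,77/3] -> hit [18,45/2], descend [2, 3, 12, 23]
    N2 x:[39/2,57/2] y:[25/2,15] z:[65/3,24] -> miss, prune
    N3 x:[25,27] y:[41/2,45/2] z:[71/3,77/3] -> miss, prune
    N12 x:[35/2,18] y:[35/2,37/2] z:[18,55/3] -> hit [18,18] leaf, test {P7@t=18}
    N23 x:[22,47/2] y:[41/2,21] z:[55/3,61/3] -> miss, prune

order=[0, 13, 15, 24, 28, 2, 3, 12, 23]  |boxes|=9  |leaves|=1  hit=P7

== RESULT ==
9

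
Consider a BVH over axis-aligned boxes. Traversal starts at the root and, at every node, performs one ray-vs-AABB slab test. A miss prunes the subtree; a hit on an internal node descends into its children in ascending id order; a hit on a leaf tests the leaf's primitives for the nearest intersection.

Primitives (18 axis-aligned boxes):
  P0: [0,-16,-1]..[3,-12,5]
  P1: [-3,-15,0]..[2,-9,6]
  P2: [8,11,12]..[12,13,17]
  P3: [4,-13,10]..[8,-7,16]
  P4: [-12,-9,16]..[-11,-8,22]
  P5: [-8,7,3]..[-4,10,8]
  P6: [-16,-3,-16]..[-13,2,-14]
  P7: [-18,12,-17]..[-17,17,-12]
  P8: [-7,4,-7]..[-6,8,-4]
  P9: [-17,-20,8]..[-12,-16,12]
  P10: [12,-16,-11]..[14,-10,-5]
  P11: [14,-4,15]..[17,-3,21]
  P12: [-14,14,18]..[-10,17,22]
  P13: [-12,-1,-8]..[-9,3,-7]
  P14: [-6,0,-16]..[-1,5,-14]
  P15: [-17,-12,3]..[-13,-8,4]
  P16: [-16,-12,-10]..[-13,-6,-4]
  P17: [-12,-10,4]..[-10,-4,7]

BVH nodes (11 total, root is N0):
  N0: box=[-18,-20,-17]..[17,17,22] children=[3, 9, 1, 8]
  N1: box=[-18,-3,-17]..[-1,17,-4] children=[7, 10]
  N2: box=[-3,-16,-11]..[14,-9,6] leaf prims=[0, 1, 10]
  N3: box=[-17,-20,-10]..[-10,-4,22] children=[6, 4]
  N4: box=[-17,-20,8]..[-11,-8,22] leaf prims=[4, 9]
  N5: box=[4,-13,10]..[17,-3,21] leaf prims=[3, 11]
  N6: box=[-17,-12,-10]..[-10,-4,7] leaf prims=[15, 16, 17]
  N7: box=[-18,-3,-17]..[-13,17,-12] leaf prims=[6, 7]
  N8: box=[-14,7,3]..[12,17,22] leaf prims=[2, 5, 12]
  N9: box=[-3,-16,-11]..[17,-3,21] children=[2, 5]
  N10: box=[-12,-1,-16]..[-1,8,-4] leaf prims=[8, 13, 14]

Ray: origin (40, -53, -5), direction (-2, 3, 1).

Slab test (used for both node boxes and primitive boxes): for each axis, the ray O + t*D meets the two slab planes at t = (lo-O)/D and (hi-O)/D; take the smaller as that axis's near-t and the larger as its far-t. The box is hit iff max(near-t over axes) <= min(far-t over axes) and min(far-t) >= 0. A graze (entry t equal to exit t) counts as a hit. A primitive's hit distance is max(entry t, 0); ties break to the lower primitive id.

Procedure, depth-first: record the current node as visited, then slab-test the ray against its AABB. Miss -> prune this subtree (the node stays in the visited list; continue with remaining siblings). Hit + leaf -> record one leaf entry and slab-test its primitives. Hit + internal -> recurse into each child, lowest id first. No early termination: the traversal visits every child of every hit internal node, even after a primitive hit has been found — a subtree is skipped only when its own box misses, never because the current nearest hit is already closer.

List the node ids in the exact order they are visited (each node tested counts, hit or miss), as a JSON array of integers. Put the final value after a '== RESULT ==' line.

Walk:
N0 x:[23/2,29] y:[11,70/3] z:[-12,27] -> hit [23/2,70/3], descend [1, 3, 8, 9]
  N1 x:[41/2,29] y:[50/3,70/3] z:[-12,1] -> miss, prune
  N3 x:[25,57/2] y:[11,49/3] z:[-5,27] -> miss, prune
  N8 x:[14,27] y:[20,70/3] z:[8,27] -> hit [20,70/3] leaf, test {P2(miss), P5(miss), P12(miss)}
  N9 x:[23/2,43/2] y:[37/3,50/3] z:[-6,26] -> hit [37/3,50/3], descend [2, 5]
    N2 x:[13,43/2] y:[37/3,44/3] z:[-6,11] -> miss, prune
    N5 x:[23/2,18] y:[40/3,50/3] z:[15,26] -> hit [15,50/3] leaf, test {P3(miss), P11(miss)}

order=[0, 1, 3, 8, 9, 2, 5]  |boxes|=7  |leaves|=2  hit=miss

== RESULT ==
[0, 1, 3, 8, 9, 2, 5]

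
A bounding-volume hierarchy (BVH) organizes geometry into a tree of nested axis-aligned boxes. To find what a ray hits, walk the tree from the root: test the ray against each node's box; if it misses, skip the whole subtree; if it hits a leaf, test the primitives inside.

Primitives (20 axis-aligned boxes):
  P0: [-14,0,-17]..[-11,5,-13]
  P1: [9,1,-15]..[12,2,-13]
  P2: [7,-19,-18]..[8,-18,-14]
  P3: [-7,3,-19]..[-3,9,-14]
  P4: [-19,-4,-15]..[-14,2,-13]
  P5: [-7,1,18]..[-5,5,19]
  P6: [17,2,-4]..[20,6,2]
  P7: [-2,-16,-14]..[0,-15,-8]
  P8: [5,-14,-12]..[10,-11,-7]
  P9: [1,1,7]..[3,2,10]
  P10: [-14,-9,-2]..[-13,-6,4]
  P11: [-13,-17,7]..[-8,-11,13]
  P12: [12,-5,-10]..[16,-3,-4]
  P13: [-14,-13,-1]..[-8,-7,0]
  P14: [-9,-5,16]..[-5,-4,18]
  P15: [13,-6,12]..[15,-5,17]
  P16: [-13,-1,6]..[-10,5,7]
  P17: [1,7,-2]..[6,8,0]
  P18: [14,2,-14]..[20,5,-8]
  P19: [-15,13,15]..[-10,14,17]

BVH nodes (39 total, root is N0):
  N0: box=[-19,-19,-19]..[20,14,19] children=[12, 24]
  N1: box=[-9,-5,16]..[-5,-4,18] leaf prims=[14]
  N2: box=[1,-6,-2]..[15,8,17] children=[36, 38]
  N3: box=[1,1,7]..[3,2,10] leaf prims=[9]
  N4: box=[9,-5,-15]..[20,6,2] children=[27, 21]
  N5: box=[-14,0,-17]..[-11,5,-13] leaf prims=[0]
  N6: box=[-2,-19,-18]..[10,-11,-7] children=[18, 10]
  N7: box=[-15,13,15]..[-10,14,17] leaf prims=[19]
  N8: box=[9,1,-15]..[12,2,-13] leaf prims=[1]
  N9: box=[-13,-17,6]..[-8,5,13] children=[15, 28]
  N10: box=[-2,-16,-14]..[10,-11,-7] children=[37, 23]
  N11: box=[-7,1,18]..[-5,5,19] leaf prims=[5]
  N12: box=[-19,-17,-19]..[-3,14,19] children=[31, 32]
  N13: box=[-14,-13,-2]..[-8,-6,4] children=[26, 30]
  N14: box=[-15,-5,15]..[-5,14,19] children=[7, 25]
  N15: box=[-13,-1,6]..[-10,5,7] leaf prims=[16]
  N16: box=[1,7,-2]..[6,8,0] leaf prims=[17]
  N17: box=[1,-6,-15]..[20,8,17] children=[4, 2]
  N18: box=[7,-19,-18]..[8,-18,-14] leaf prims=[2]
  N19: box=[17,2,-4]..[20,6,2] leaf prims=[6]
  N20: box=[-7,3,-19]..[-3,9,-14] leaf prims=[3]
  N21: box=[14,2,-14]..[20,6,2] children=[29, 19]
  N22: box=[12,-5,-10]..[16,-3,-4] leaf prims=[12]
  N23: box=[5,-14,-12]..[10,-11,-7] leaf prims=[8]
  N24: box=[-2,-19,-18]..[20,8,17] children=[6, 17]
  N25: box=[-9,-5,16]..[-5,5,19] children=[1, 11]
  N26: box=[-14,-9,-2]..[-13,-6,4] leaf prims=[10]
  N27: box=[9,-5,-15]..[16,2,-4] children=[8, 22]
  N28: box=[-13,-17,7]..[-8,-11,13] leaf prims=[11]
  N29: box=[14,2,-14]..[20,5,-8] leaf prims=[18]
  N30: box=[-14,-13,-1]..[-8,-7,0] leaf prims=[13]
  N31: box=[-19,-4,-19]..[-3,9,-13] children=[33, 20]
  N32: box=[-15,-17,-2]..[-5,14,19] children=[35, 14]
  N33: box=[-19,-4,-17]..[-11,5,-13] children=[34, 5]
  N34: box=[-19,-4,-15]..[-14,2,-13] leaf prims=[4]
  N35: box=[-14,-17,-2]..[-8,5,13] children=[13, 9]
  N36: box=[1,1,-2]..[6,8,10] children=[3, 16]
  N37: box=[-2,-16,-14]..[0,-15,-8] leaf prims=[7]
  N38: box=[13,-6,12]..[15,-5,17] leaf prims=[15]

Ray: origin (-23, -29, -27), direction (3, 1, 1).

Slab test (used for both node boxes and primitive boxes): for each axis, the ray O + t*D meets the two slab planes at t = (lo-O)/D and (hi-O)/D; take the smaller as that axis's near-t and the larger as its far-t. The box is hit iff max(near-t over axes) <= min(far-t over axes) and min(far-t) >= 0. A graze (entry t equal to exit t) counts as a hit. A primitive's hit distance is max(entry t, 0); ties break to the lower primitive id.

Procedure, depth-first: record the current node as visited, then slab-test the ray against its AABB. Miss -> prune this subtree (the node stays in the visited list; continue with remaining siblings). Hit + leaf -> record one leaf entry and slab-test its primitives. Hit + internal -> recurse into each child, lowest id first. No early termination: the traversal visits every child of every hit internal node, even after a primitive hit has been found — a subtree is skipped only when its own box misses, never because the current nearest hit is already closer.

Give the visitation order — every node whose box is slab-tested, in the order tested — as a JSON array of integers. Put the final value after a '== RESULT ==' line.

Trace the traversal:
N0 x:[4/3,43/3] y:[10,43] z:[8,46] -> hit [10,43/3], descend [12, 24]
  N12 x:[4/3,20/3] y:[12,43] z:[8,46] -> miss, prune
  N24 x:[7,43/3] y:[10,37] z:[9,44] -> hit [10,43/3], descend [6, 17]
    N6 x:[7,11] y:[10,18] z:[9,20] -> hit [10,11], descend [10, 18]
      N10 x:[7,11] y:[13,18] z:[13,20] -> miss, prune
      N18 x:[10,31/3] y:[10,11] z:[9,13] -> hit [10,31/3] leaf, test {P2@t=10}
    N17 x:[8,43/3] y:[23,37] z:[12,44] -> miss, prune

Summary -> nodes [0, 12, 24, 6, 10, 18, 17]; box-tests=7; leaf-entries=1; first=P2

== RESULT ==
[0, 12, 24, 6, 10, 18, 17]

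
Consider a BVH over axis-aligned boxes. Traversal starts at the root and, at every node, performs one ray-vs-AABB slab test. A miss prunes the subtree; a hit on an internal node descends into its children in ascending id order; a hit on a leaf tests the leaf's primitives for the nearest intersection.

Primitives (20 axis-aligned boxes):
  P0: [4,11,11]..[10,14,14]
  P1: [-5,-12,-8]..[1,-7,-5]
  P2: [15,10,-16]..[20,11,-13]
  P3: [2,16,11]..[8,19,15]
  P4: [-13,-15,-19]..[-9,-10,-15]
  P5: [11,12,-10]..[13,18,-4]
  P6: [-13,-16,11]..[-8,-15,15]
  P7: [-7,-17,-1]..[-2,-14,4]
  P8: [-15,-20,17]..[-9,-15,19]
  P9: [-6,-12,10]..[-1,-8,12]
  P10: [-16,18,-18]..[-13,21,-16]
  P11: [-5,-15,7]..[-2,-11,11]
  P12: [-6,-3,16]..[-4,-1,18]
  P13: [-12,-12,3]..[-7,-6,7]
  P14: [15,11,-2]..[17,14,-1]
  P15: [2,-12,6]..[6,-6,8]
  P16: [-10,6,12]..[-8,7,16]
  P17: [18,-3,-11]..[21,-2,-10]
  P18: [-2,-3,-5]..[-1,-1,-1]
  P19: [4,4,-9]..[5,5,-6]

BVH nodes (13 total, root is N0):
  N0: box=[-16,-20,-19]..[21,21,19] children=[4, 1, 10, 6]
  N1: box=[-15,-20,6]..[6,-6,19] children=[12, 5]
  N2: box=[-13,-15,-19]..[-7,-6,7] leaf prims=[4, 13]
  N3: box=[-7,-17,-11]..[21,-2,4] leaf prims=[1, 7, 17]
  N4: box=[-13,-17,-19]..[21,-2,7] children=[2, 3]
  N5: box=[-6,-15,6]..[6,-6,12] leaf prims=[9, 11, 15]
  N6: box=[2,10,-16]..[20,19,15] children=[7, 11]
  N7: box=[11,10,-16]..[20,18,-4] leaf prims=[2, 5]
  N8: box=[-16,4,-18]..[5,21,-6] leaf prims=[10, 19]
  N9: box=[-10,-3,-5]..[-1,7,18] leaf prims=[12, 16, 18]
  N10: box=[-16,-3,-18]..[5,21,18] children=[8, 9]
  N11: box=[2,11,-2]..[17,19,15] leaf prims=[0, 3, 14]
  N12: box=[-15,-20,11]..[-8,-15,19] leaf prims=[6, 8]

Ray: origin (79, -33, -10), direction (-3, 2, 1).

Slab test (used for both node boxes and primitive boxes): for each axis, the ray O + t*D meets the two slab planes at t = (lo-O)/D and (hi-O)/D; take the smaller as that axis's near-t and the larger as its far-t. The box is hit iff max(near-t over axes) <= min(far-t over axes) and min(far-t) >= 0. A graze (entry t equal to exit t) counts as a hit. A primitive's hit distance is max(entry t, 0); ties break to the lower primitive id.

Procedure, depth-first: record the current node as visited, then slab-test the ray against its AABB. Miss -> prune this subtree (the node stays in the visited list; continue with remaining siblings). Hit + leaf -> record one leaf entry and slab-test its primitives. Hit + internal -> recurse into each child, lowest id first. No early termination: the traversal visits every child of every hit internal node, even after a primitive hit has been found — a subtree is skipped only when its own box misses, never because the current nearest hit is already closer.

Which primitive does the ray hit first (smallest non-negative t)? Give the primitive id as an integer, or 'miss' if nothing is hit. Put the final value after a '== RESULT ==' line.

Traverse from the root:
N0 x:[58/3,95/3] y:[13/2,27] z:[-9,29] -> hit [58/3,27], descend [1, 4, 6, 10]
  N1 x:[73/3,94/3] y:[13/2,27/2] z:[16,29] -> miss, prune
  N4 x:[58/3,92/3] y:[8,31/2] z:[-9,17] -> miss, prune
  N6 x:[59/3,77/3] y:[43/2,26] z:[-6,25] -> hit [43/2,25], descend [7, 11]
    N7 x:[59/3,68/3] y:[43/2,51/2] z:[-6,6] -> miss, prune
    N11 x:[62/3,77/3] y:[22,26] z:[8,25] -> hit [22,25] leaf, test {P0@t=23, P3@t=49/2, P14(miss)}
  N10 x:[74/3,95/3] y:[15,27] z:[-8,28] -> hit [74/3,27], descend [8, 9]
    N8 x:[74/3,95/3] y:[37/2,27] z:[-8,4] -> miss, prune
    N9 x:[80/3,89/3] y:[15,20] z:[5,28] -> miss, prune

9 AABB tests over nodes [0, 1, 4, 6, 7, 11, 10, 8, 9]; 1 leaf entered; closest P0.

== RESULT ==
0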